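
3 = 3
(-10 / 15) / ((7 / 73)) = -146 / 21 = -6.95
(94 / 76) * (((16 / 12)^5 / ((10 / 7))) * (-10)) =-168448 / 4617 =-36.48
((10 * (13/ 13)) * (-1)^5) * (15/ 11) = -150/ 11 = -13.64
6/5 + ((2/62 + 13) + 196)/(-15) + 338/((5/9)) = 92328/155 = 595.66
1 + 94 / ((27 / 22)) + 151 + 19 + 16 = 7117 / 27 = 263.59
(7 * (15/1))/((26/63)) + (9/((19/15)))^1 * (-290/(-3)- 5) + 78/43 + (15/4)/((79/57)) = 3055042401/3356236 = 910.26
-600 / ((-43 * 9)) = 200 / 129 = 1.55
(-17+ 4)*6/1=-78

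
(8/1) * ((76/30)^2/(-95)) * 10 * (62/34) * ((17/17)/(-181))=37696/692325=0.05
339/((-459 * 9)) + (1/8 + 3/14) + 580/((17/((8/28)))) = 771515/77112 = 10.01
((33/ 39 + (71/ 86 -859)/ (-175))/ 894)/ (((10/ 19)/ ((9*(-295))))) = -3783338007/ 116607400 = -32.45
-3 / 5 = -0.60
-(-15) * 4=60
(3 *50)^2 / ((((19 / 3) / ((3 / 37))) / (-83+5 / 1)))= -15795000 / 703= -22467.99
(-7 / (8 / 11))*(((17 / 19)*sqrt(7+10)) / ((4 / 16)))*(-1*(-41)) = -53669*sqrt(17) / 38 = -5823.24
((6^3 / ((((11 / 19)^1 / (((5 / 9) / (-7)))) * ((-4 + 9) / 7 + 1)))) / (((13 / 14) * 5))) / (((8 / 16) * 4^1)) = -266 / 143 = -1.86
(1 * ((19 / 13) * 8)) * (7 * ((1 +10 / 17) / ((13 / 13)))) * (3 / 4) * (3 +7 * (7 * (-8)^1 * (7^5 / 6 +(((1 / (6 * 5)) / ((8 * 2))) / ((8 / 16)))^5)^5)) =-6591058970098098680193.51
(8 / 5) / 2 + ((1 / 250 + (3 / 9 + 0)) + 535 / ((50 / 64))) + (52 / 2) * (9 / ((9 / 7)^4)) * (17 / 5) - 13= 964.09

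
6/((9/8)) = 5.33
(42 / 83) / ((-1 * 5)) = -42 / 415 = -0.10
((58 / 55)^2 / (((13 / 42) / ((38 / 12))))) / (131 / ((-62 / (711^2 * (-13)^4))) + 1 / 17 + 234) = -471572248 / 1264449694061049925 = -0.00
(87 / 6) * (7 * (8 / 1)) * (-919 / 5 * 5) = -746228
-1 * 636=-636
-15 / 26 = -0.58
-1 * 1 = -1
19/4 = 4.75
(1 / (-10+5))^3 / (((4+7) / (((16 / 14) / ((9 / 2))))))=-0.00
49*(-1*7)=-343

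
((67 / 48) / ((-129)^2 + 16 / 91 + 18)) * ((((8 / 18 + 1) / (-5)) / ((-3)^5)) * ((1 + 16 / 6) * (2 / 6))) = 871871 / 7161391861200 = 0.00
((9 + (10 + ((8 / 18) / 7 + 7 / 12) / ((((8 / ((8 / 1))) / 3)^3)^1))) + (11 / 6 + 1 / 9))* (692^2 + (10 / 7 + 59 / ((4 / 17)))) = 43282077929 / 2352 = 18402244.02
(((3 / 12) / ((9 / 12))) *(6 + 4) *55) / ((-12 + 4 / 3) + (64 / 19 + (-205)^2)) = 10450 / 2395009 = 0.00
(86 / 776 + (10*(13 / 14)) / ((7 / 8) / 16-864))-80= -4799570175 / 60069772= -79.90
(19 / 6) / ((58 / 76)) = 361 / 87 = 4.15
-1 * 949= -949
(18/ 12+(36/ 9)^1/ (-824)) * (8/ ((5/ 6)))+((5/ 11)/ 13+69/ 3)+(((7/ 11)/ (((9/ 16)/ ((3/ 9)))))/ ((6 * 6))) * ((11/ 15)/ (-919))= 1844686887754/ 49338541395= 37.39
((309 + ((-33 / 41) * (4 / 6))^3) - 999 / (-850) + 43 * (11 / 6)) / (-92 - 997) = -34170274906 / 95695085475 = -0.36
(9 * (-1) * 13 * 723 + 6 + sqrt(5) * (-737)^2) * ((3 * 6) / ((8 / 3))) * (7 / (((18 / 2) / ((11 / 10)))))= -3907827 / 8 + 125472039 * sqrt(5) / 40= 6525621.84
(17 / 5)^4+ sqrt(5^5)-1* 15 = 25* sqrt(5)+ 74146 / 625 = 174.54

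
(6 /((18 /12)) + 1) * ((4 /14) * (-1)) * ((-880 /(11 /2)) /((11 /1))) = 1600 /77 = 20.78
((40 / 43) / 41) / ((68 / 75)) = 750 / 29971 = 0.03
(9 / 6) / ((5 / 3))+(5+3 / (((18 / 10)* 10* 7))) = 622 / 105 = 5.92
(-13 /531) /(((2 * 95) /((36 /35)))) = -26 /196175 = -0.00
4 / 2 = 2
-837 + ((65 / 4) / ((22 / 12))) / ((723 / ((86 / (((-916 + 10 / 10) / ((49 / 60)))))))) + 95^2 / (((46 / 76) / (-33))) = -329985555805973 / 669483540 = -492895.70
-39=-39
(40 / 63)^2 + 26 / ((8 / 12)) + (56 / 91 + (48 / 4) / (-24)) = 4078073 / 103194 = 39.52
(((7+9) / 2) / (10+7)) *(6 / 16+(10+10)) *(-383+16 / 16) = -62266 / 17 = -3662.71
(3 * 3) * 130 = 1170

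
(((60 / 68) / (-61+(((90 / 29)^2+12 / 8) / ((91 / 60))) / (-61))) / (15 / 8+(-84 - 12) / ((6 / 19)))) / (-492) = -46683910 / 480686864512109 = -0.00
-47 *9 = -423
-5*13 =-65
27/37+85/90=1115/666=1.67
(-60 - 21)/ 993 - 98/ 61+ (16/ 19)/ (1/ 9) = 2259889/ 383629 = 5.89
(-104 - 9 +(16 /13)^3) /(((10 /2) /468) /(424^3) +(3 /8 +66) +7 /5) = -3350066937292800 /2043006075096961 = -1.64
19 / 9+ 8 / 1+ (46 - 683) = -5642 / 9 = -626.89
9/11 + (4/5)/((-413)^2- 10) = 7675199/9380745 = 0.82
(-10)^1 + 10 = 0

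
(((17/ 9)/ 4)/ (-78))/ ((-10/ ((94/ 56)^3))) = 1764991/ 616412160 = 0.00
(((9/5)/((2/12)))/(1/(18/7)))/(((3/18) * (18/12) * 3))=1296/35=37.03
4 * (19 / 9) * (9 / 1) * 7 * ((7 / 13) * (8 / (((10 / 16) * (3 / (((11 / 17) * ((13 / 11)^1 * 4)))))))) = 953344 / 255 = 3738.60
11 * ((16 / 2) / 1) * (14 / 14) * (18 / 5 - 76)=-31856 / 5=-6371.20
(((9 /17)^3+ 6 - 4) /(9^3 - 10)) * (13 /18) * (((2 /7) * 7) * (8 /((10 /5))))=548860 /31792023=0.02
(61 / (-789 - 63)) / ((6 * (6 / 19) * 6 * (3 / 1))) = -1159 / 552096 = -0.00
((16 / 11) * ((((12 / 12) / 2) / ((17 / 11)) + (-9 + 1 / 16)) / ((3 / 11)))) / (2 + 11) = -781 / 221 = -3.53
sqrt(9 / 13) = 3 * sqrt(13) / 13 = 0.83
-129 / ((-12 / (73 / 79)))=3139 / 316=9.93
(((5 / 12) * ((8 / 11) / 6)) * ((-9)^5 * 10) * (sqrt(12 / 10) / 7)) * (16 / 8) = -131220 * sqrt(30) / 77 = -9334.05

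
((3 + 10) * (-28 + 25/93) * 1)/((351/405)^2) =-193425/403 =-479.96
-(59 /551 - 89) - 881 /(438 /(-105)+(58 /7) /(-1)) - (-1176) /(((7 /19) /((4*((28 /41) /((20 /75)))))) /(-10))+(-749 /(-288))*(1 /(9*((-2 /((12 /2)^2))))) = -115890443367491 /354588336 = -326830.95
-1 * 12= -12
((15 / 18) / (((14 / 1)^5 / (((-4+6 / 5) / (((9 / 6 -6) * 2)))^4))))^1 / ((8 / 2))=1 / 275562000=0.00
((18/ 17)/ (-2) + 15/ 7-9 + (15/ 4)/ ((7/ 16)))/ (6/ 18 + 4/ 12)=423/ 238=1.78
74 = 74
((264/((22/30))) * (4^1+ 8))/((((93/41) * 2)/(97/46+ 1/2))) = 1771200/713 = 2484.15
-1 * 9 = -9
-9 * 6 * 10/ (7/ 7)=-540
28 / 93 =0.30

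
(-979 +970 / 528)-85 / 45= -775409 / 792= -979.05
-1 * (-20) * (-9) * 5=-900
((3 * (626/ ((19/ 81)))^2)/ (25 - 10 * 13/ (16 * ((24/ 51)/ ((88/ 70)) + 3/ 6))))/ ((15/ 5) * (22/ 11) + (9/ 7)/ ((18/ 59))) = 20177980525728/ 151513505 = 133176.12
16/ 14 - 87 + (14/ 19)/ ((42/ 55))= -33872/ 399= -84.89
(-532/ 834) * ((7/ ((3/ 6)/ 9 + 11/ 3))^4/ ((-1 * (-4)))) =-5587050168/ 2801005819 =-1.99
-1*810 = -810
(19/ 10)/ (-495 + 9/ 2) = -19/ 4905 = -0.00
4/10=2/5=0.40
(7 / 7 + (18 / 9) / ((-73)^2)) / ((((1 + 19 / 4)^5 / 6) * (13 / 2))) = 65507328 / 445890534011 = 0.00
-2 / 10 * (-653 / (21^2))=653 / 2205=0.30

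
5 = 5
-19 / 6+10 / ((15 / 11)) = 25 / 6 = 4.17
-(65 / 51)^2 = -4225 / 2601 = -1.62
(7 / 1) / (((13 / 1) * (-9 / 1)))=-7 / 117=-0.06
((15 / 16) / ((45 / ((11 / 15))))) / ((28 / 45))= 11 / 448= 0.02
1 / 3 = 0.33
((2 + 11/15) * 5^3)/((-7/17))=-17425/21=-829.76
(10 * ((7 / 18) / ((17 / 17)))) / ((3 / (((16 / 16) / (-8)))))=-35 / 216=-0.16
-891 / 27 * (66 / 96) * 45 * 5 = -81675 / 16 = -5104.69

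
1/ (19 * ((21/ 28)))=0.07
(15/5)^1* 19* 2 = 114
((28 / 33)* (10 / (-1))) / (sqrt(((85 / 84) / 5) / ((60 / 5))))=-1120* sqrt(119) / 187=-65.34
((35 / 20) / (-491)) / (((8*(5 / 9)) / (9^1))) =-567 / 78560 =-0.01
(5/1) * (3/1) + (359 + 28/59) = 22094/59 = 374.47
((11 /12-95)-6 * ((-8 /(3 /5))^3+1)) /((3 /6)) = 508397 /18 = 28244.28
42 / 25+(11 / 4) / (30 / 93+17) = 98741 / 53700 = 1.84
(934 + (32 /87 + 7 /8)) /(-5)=-650929 /3480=-187.05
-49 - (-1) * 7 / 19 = -924 / 19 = -48.63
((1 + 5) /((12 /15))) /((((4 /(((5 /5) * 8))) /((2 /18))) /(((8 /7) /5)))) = 8 /21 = 0.38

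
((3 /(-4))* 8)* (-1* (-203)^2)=247254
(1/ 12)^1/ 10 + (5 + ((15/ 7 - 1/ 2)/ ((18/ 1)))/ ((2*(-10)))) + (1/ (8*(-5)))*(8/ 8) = 25093/ 5040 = 4.98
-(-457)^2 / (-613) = 208849 / 613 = 340.70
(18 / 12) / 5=3 / 10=0.30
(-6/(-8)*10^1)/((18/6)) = 5/2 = 2.50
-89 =-89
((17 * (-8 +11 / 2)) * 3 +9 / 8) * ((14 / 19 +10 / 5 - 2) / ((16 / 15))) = -106155 / 1216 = -87.30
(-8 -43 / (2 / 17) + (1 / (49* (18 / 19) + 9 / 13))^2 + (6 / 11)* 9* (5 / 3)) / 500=-217673468251 / 297923491800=-0.73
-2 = -2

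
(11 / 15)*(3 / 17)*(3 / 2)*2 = 33 / 85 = 0.39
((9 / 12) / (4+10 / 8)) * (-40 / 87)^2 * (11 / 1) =17600 / 52983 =0.33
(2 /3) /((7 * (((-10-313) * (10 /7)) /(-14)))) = 14 /4845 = 0.00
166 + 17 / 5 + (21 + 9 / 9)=957 / 5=191.40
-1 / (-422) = 1 / 422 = 0.00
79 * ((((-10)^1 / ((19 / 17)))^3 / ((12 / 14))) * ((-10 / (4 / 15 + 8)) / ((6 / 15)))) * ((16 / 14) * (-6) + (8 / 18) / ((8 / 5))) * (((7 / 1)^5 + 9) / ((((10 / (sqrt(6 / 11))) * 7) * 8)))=-1056771576353125 * sqrt(66) / 294703794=-29131803.00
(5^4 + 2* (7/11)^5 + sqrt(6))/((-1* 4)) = -100690489/644204 - sqrt(6)/4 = -156.91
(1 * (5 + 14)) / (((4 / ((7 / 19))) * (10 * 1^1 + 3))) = 7 / 52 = 0.13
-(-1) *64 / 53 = 64 / 53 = 1.21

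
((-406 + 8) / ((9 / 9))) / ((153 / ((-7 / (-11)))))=-2786 / 1683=-1.66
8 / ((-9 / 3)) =-8 / 3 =-2.67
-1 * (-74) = 74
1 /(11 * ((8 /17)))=17 /88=0.19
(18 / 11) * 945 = 17010 / 11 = 1546.36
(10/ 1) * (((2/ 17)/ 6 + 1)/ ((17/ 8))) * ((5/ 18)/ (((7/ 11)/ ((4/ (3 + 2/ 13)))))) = 2.66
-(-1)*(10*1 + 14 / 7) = 12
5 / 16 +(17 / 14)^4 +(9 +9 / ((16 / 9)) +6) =866247 / 38416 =22.55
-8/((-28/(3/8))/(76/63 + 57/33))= 2033/6468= 0.31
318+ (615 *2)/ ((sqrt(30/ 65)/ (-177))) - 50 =268 - 36285 *sqrt(78) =-320192.44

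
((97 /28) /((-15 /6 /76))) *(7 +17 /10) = -160341 /175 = -916.23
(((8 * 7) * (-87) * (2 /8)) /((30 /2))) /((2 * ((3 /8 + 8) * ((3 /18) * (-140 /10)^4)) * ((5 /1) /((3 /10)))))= -261 /5745250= -0.00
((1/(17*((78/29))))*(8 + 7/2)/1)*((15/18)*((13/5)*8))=667/153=4.36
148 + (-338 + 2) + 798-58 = 552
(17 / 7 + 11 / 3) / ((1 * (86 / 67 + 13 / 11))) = 2.47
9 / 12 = 3 / 4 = 0.75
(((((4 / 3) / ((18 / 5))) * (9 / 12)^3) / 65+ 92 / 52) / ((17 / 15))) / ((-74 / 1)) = -0.02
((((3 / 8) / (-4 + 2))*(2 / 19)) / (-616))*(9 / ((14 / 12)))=81 / 327712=0.00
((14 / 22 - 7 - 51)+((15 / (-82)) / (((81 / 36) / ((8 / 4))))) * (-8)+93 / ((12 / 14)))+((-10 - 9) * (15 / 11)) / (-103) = 14685295 / 278718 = 52.69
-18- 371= -389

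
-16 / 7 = -2.29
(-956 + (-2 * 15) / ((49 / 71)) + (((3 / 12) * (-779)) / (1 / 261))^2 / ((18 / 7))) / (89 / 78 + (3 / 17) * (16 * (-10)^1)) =-1044529324477977 / 28166768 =-37083747.93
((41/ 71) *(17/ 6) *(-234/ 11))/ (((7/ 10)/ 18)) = -895.00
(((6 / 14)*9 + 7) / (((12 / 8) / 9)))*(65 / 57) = 520 / 7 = 74.29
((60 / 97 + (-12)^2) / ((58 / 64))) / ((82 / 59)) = 13242432 / 115333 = 114.82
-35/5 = -7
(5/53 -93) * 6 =-29544/53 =-557.43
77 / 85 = 0.91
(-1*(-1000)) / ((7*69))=1000 / 483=2.07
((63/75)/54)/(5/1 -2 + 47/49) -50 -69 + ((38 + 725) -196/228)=1066783417/1658700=643.14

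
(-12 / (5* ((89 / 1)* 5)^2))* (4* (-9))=432 / 990125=0.00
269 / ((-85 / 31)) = -8339 / 85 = -98.11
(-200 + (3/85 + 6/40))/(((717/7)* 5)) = -475559/1218900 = -0.39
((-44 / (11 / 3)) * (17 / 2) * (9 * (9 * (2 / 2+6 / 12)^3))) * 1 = -111537 / 4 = -27884.25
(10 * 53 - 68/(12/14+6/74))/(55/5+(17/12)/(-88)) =39134656/939519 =41.65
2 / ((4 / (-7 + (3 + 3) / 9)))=-19 / 6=-3.17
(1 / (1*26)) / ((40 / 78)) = 3 / 40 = 0.08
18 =18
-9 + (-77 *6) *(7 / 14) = -240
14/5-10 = -36/5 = -7.20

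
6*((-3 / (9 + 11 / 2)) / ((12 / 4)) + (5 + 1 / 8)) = 3519 / 116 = 30.34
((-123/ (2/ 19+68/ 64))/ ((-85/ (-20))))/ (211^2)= -149568/ 268684235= -0.00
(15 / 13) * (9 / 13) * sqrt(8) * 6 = 1620 * sqrt(2) / 169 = 13.56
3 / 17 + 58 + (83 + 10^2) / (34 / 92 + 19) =341435 / 5049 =67.62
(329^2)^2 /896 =1673730583 /128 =13076020.18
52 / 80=13 / 20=0.65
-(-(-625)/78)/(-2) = 625/156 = 4.01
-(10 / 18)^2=-25 / 81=-0.31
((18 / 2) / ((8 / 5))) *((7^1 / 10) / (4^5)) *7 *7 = 0.19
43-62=-19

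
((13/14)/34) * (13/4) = 169/1904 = 0.09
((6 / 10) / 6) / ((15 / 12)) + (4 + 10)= 352 / 25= 14.08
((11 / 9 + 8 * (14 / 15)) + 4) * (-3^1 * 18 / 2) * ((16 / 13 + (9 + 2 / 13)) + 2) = -275793 / 65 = -4242.97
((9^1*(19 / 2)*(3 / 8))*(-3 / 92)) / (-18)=171 / 2944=0.06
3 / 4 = 0.75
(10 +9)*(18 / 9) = 38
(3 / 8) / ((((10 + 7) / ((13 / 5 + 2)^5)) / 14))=135163203 / 212500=636.06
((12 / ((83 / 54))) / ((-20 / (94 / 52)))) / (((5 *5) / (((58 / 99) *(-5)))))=24534 / 296725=0.08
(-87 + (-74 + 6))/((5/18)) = -558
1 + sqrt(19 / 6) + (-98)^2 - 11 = 9595.78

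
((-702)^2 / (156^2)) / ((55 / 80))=324 / 11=29.45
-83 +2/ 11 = -911/ 11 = -82.82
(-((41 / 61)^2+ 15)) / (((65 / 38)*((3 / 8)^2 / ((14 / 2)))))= -978811904 / 2176785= -449.66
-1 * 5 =-5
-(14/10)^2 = -49/25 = -1.96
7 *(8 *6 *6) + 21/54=36295/18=2016.39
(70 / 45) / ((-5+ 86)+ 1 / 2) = 28 / 1467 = 0.02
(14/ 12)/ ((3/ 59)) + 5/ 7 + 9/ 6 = 25.16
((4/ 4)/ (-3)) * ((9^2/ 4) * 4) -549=-576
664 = 664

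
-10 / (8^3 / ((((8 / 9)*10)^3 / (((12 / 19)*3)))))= -47500 / 6561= -7.24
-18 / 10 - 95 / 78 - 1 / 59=-69833 / 23010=-3.03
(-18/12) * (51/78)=-51/52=-0.98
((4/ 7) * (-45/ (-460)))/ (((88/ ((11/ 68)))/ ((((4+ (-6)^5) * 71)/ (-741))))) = 0.08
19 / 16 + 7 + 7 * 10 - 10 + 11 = 1267 / 16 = 79.19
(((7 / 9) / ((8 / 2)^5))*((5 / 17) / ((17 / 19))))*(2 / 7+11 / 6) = 8455 / 15980544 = 0.00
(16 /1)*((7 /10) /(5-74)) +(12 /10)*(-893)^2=66028766 /69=956938.64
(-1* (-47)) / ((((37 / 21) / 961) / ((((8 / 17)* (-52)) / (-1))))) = 394578912 / 629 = 627311.47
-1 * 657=-657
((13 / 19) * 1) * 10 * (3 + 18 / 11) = 6630 / 209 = 31.72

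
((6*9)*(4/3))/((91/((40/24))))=120/91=1.32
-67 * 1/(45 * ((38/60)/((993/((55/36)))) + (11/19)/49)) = -1486568664/12769735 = -116.41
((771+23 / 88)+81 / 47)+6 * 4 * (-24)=814729 / 4136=196.98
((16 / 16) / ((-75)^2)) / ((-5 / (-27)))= 3 / 3125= 0.00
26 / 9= 2.89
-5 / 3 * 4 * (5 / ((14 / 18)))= -300 / 7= -42.86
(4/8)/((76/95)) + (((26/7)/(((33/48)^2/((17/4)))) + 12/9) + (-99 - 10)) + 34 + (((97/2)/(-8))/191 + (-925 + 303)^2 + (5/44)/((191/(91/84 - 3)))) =500660112759/1294216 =386844.32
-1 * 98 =-98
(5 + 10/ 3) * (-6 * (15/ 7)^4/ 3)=-843750/ 2401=-351.42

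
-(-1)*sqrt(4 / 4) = 1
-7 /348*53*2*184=-34132 /87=-392.32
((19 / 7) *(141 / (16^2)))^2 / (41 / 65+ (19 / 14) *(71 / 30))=1399522995 / 2406268928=0.58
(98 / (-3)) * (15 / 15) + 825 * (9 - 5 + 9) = 32077 / 3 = 10692.33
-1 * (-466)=466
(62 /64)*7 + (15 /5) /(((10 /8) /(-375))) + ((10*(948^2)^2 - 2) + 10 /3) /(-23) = -775362126403715 /2208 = -351160383335.02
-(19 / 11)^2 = -361 / 121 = -2.98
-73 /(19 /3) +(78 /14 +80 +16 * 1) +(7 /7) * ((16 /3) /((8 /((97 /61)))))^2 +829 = 4098466525 /4454037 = 920.17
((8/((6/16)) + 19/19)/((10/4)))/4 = 67/30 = 2.23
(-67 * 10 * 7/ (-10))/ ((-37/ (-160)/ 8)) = 600320/ 37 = 16224.86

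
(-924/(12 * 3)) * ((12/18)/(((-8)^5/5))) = 385/147456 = 0.00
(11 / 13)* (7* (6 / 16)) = 231 / 104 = 2.22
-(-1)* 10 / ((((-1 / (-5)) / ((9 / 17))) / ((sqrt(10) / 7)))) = 450* sqrt(10) / 119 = 11.96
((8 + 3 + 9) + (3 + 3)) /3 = 8.67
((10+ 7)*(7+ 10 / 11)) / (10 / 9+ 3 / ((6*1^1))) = 918 / 11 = 83.45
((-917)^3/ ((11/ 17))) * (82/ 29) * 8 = -8599253815376/ 319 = -26956908512.15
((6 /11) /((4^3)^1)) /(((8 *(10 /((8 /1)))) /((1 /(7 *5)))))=3 /123200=0.00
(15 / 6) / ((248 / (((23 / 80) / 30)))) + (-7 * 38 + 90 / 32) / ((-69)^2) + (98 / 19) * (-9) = -333644821841 / 7178826240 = -46.48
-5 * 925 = -4625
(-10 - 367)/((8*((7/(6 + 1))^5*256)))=-377/2048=-0.18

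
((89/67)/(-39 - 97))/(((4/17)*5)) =-89/10720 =-0.01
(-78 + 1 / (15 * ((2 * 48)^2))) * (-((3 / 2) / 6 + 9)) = 398960603 / 552960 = 721.50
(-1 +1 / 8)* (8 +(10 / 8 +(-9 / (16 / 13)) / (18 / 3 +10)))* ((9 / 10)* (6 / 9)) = -47271 / 10240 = -4.62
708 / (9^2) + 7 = 425 / 27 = 15.74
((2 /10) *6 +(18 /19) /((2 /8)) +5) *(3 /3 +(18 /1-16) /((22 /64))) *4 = 56940 /209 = 272.44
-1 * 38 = -38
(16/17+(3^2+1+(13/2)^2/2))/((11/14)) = 30527/748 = 40.81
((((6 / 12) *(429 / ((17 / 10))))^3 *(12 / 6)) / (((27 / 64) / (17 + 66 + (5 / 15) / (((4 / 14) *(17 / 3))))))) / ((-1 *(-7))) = 66180652824000 / 584647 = 113197626.64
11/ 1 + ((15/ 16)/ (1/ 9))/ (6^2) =719/ 64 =11.23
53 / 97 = 0.55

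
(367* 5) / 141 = 1835 / 141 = 13.01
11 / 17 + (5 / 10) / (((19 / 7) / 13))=1965 / 646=3.04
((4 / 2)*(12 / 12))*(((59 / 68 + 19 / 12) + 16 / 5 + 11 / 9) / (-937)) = -10516 / 716805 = -0.01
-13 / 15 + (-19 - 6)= -388 / 15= -25.87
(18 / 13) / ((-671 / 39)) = -54 / 671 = -0.08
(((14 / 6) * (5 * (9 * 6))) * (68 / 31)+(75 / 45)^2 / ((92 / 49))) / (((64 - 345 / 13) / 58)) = 13387079615 / 6250158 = 2141.88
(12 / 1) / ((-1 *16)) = -3 / 4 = -0.75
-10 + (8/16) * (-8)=-14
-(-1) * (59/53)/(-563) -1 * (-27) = 805594/29839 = 27.00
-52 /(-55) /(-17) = -52 /935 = -0.06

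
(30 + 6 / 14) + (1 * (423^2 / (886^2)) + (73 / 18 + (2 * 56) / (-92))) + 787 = 933279216355 / 1137459204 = 820.49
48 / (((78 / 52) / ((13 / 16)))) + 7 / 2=59 / 2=29.50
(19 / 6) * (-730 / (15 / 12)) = -5548 / 3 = -1849.33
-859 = -859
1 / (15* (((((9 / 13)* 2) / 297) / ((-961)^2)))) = 132063503 / 10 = 13206350.30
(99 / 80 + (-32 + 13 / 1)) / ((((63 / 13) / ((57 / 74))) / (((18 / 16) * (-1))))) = 150423 / 47360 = 3.18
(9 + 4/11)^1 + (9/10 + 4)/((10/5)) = 2599/220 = 11.81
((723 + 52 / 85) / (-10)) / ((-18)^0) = -61507 / 850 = -72.36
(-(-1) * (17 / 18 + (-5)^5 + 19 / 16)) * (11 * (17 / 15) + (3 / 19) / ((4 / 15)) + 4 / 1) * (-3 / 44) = 8745179771 / 2407680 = 3632.20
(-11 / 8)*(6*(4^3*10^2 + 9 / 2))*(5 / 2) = -2113485 / 16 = -132092.81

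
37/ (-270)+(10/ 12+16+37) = 7249/ 135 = 53.70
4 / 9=0.44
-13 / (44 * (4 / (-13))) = 169 / 176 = 0.96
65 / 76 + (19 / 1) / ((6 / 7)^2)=9137 / 342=26.72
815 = 815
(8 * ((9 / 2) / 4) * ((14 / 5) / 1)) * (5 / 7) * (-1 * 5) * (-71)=6390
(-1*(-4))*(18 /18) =4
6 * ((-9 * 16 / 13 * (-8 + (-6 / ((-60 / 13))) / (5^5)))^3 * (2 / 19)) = 69973083063700367689728 / 159236907958984375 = 439427.54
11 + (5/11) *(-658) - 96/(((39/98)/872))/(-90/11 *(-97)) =-345267721/624195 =-553.14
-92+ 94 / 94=-91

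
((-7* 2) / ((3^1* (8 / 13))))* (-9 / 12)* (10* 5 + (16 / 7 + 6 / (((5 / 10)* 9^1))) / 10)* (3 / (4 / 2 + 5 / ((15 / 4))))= 25779 / 100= 257.79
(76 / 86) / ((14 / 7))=19 / 43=0.44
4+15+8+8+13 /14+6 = 587 /14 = 41.93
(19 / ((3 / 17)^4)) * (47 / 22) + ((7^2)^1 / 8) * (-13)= 297769445 / 7128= 41774.61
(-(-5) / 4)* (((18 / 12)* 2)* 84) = 315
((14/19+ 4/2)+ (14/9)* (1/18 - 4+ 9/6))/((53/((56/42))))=-6560/244701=-0.03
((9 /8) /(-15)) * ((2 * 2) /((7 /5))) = -3 /14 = -0.21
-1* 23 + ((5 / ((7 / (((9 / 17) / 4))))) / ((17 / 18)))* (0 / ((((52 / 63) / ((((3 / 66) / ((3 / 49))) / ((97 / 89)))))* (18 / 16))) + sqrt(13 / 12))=-23 + 135* sqrt(39) / 8092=-22.90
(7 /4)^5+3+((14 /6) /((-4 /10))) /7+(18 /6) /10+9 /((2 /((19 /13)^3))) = 1111208701 /33745920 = 32.93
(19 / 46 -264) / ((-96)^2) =-12125 / 423936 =-0.03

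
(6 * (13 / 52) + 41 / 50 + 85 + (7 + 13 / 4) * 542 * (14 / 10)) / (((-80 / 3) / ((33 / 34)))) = -38931849 / 136000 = -286.26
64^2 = 4096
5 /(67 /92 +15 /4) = 115 /103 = 1.12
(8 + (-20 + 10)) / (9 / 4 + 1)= -8 / 13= -0.62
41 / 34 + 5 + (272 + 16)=294.21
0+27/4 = 27/4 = 6.75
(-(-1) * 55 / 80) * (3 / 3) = 11 / 16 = 0.69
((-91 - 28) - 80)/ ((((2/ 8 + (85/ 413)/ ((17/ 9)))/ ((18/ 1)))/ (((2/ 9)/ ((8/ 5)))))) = -821870/ 593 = -1385.95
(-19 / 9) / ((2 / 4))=-38 / 9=-4.22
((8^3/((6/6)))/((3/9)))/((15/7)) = 3584/5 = 716.80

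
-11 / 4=-2.75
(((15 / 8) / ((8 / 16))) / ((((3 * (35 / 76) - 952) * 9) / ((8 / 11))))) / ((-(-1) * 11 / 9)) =-2280 / 8741887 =-0.00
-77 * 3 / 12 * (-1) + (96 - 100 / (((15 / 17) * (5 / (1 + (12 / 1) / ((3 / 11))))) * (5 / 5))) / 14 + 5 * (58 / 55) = -1825 / 44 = -41.48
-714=-714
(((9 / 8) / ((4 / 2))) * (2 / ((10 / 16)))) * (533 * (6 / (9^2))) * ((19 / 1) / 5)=20254 / 75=270.05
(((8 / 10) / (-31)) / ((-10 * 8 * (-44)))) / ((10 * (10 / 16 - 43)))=1 / 57799500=0.00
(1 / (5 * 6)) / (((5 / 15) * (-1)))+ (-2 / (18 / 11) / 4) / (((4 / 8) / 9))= -28 / 5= -5.60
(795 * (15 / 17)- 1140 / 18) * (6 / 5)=13018 / 17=765.76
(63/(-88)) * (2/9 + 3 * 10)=-21.64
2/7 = 0.29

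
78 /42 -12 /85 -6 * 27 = -95369 /595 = -160.28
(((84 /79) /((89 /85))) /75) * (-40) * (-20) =76160 /7031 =10.83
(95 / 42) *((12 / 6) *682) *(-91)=-842270 / 3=-280756.67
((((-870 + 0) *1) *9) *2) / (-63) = 1740 / 7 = 248.57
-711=-711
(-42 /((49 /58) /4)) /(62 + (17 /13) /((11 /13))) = -5104 /1631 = -3.13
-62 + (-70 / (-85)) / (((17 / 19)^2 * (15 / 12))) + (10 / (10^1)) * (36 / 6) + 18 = -913254 / 24565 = -37.18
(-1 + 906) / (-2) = -905 / 2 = -452.50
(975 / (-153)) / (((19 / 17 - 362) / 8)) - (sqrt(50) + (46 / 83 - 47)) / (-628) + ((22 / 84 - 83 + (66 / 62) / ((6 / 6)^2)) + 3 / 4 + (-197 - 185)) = -4817807557984 / 10408863087 + 5* sqrt(2) / 628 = -462.85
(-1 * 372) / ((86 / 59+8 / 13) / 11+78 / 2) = -1046188 / 110211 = -9.49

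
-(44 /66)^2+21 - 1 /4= 20.31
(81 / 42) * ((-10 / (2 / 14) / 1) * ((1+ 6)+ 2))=-1215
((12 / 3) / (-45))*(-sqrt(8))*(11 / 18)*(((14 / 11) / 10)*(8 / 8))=28*sqrt(2) / 2025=0.02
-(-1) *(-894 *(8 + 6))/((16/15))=-46935/4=-11733.75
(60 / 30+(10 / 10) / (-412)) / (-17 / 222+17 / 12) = 91353 / 61285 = 1.49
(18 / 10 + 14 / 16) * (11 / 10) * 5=1177 / 80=14.71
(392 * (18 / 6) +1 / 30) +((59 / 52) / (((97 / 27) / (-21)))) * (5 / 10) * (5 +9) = 85466117 / 75660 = 1129.61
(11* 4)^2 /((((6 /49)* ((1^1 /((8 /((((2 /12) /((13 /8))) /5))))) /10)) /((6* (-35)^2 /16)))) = 28325797500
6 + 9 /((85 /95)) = 273 /17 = 16.06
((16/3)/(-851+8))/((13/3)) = -16/10959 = -0.00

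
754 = 754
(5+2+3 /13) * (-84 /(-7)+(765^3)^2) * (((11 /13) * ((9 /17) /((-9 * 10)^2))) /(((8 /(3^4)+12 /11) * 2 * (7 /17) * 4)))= 20452375016698.30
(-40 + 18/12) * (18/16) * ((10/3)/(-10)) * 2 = 231/8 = 28.88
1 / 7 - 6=-41 / 7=-5.86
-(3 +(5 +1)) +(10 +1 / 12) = 13 / 12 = 1.08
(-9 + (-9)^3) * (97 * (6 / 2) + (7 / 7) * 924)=-896670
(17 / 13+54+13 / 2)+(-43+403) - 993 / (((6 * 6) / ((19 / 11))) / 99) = -223337 / 52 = -4294.94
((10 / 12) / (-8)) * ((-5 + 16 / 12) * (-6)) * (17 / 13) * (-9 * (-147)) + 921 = -316551 / 104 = -3043.76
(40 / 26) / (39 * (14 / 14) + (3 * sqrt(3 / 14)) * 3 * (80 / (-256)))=1600 * sqrt(42) / 7865273 + 71680 / 1815063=0.04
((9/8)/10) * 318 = 1431/40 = 35.78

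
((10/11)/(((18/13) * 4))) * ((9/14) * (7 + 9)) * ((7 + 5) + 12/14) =11700/539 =21.71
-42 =-42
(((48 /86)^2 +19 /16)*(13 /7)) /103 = 576511 /21330064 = 0.03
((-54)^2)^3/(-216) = -114791256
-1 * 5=-5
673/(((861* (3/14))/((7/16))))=4711/2952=1.60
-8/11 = -0.73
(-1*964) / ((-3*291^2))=964 / 254043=0.00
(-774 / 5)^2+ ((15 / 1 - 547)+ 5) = 585901 / 25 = 23436.04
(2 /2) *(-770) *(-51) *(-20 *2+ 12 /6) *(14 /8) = -2611455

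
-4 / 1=-4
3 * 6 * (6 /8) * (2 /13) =27 /13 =2.08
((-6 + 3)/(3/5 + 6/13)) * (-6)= 390/23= 16.96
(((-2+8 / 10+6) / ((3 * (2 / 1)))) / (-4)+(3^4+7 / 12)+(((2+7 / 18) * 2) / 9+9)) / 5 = 147281 / 8100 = 18.18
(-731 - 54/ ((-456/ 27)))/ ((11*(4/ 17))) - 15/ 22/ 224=-281.20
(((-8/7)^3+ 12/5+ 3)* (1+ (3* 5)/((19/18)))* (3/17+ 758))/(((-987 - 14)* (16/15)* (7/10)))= -22024143195/365316952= -60.29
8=8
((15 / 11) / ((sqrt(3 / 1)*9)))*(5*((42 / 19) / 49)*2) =100*sqrt(3) / 4389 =0.04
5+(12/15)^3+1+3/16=6.70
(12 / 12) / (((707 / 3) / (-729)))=-2187 / 707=-3.09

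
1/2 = 0.50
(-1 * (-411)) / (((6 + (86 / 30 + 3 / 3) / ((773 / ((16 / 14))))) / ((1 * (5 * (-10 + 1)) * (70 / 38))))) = -52540133625 / 9261626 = -5672.88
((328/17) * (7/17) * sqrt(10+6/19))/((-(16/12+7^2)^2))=-289296 * sqrt(19)/125200291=-0.01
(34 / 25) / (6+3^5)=34 / 6225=0.01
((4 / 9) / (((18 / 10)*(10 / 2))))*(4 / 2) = 8 / 81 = 0.10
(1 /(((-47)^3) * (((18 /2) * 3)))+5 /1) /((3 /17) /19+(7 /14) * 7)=9054403184 /6354902007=1.42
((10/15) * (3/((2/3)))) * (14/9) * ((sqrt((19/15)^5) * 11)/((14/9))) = 3971 * sqrt(285)/1125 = 59.59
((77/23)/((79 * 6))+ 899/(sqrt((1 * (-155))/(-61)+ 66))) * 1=77/10902+ 899 * sqrt(255041)/4181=108.60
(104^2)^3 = 1265319018496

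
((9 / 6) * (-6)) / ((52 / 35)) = -315 / 52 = -6.06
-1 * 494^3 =-120553784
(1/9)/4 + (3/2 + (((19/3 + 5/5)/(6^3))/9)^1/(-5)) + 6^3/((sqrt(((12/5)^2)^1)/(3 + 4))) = 2301916/3645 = 631.53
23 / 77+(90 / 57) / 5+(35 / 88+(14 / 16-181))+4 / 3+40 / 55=-777082 / 4389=-177.05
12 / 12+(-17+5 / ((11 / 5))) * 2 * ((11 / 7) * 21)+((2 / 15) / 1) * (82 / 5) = -72661 / 75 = -968.81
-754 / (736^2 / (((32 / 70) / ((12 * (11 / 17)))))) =-6409 / 78207360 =-0.00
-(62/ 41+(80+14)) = -3916/ 41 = -95.51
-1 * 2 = -2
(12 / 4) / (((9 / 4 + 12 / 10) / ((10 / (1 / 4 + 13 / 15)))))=12000 / 1541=7.79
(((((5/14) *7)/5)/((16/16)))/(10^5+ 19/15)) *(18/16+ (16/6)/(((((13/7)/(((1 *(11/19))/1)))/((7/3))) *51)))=5274265/906995488464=0.00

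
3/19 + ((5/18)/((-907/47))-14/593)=22053493/183945042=0.12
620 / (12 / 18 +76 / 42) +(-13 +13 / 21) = 64975 / 273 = 238.00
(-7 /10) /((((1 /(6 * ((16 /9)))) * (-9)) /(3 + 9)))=448 /45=9.96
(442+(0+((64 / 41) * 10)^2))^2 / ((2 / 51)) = 33876529945302 / 2825761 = 11988462.56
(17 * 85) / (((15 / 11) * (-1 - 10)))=-289 / 3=-96.33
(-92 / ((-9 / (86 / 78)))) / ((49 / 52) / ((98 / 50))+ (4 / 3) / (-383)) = 6060592 / 256653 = 23.61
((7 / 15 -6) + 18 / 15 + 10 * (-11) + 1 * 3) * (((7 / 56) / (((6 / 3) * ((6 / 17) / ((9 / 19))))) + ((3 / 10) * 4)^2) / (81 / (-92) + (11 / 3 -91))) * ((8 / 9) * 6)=118625444 / 11564825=10.26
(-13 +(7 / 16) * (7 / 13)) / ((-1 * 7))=2655 / 1456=1.82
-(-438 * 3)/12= 219/2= 109.50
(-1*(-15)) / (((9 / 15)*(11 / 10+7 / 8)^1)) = 1000 / 79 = 12.66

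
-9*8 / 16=-9 / 2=-4.50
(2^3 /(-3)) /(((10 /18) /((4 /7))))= -96 /35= -2.74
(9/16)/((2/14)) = 63/16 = 3.94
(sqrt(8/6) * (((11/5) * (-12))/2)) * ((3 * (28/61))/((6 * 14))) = -44 * sqrt(3)/305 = -0.25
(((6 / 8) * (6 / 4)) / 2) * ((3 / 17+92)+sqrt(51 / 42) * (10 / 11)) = 45 * sqrt(238) / 1232+14103 / 272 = 52.41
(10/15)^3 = 8/27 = 0.30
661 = 661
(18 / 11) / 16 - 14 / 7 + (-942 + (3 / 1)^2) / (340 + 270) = -91987 / 26840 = -3.43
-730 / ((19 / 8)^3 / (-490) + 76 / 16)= -183142400 / 1184821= -154.57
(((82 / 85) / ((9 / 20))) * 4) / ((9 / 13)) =17056 / 1377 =12.39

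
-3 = -3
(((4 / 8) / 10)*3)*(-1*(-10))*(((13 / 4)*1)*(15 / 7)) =585 / 56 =10.45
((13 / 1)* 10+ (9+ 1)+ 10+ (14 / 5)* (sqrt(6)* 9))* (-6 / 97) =-900 / 97-756* sqrt(6) / 485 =-13.10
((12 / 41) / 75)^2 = 16 / 1050625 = 0.00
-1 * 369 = -369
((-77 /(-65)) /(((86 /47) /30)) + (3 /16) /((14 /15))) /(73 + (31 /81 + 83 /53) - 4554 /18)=-10548429039 /95711854784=-0.11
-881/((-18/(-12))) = -1762/3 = -587.33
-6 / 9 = -2 / 3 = -0.67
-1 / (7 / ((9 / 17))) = -9 / 119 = -0.08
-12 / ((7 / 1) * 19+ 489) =-0.02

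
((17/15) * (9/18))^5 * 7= 9938999/24300000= 0.41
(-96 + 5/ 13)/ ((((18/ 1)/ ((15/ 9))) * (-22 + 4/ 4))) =6215/ 14742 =0.42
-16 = -16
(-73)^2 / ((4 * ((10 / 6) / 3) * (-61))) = -47961 / 1220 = -39.31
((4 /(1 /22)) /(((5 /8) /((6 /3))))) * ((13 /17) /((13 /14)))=19712 /85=231.91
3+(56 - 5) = 54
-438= -438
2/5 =0.40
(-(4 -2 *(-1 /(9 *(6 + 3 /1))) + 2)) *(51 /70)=-4148 /945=-4.39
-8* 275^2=-605000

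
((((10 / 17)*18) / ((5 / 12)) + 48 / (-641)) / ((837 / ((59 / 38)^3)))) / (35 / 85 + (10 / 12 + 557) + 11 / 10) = 0.00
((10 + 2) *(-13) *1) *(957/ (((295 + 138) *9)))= -16588/ 433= -38.31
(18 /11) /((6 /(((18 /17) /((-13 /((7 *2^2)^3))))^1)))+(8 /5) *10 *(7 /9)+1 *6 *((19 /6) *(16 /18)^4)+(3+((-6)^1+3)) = -7389785456 /15949791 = -463.32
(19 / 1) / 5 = 19 / 5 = 3.80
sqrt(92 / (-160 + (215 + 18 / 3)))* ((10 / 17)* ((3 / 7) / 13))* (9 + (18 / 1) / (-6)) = 360* sqrt(1403) / 94367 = 0.14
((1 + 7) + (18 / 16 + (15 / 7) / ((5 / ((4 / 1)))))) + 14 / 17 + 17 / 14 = 12259 / 952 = 12.88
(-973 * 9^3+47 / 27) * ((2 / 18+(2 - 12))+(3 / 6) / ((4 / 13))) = 5861702.49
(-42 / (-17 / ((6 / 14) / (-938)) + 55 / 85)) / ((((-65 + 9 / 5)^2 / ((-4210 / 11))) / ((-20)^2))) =5636137500 / 130272618157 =0.04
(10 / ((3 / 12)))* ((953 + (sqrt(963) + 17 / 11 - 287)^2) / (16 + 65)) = 134552480 / 3267 - 251200* sqrt(107) / 297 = 32436.40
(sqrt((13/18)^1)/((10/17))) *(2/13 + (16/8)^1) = 119 *sqrt(26)/195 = 3.11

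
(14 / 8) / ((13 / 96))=168 / 13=12.92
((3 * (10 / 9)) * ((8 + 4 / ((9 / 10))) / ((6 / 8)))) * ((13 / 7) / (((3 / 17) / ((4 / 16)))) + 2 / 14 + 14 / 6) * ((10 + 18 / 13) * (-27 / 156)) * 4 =-260480 / 117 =-2226.32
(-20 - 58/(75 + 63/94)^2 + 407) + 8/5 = 98303073727/252973845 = 388.59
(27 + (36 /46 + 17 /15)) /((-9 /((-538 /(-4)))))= -1341772 /3105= -432.13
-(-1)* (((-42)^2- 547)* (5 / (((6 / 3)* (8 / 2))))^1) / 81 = 6085 / 648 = 9.39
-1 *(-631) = 631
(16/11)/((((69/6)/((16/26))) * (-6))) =-128/9867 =-0.01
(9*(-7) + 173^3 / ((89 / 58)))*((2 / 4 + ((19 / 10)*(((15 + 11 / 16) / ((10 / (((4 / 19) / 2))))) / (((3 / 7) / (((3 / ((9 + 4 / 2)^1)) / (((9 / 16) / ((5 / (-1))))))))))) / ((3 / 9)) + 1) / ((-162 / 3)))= 189490548749 / 792990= 238957.05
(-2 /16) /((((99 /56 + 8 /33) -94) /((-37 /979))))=-777 /15129733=-0.00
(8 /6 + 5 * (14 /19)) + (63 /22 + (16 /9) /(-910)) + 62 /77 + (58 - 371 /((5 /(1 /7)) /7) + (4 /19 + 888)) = 1507494349 /1711710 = 880.69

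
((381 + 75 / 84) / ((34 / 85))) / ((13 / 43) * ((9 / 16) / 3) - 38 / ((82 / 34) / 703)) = -37703518 / 437423483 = -0.09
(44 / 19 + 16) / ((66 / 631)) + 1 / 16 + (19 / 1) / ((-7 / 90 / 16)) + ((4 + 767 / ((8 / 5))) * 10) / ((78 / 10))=-947507513 / 304304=-3113.69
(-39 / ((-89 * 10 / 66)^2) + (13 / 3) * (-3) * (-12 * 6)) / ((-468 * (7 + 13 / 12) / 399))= -1895852889 / 19208425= -98.70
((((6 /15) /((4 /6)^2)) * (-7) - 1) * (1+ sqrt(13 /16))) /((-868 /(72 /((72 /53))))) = 0.85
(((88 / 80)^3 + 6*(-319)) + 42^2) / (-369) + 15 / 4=1532419 / 369000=4.15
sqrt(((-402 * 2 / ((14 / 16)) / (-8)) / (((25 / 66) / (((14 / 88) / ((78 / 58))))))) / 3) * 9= 9 * sqrt(50518) / 65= 31.12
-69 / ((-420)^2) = -23 / 58800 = -0.00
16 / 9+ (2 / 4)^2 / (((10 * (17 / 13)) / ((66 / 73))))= 400981 / 223380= 1.80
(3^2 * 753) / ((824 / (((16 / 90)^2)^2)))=128512 / 15643125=0.01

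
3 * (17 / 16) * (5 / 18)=85 / 96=0.89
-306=-306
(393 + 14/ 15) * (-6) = -11818/ 5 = -2363.60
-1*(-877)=877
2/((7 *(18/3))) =1/21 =0.05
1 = 1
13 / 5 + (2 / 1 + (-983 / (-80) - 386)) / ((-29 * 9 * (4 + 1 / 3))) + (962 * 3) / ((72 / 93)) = 67510361 / 18096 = 3730.68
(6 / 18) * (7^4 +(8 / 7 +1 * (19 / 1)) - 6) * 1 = 16906 / 21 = 805.05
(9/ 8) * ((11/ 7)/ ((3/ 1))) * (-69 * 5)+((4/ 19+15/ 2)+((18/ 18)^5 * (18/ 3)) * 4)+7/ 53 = -9669027/ 56392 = -171.46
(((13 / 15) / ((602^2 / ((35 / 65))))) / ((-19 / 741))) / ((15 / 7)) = -13 / 554700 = -0.00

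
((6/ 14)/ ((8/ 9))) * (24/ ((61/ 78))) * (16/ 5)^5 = 6624903168/ 1334375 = 4964.80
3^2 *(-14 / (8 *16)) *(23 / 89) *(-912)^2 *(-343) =6459102972 / 89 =72574190.70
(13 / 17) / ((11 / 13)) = 169 / 187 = 0.90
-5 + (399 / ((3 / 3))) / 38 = 11 / 2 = 5.50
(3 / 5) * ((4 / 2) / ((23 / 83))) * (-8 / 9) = -3.85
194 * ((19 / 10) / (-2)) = -1843 / 10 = -184.30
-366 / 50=-183 / 25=-7.32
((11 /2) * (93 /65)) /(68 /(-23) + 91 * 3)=23529 /807430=0.03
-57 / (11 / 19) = -1083 / 11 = -98.45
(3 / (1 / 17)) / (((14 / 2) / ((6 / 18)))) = 17 / 7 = 2.43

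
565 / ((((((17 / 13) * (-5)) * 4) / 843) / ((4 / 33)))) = -412789 / 187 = -2207.43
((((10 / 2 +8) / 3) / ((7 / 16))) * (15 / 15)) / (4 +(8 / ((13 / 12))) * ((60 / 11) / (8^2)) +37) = 29744 / 125013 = 0.24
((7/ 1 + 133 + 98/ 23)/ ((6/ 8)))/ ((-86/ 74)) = -163688/ 989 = -165.51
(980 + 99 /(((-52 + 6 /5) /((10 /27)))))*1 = 373105 /381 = 979.28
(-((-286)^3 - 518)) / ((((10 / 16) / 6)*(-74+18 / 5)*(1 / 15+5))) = -526368915 / 836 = -629627.89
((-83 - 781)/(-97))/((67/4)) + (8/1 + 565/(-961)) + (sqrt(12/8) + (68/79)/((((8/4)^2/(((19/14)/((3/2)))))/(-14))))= 6.44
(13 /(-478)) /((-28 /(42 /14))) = 39 /13384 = 0.00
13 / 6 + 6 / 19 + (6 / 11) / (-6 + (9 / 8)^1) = 38645 / 16302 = 2.37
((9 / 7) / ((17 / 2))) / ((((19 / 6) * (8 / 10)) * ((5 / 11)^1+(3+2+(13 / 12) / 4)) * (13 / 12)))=855360 / 88855039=0.01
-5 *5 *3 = -75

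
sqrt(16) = 4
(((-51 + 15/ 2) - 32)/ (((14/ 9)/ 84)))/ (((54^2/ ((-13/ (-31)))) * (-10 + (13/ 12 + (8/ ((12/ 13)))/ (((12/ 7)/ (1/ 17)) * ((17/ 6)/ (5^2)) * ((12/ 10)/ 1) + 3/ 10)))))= 1627327/ 19106137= 0.09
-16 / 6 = -8 / 3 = -2.67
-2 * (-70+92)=-44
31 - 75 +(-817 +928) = 67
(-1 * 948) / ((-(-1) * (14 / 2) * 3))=-45.14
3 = 3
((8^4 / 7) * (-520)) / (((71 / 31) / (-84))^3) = 5372645568675840 / 357911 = 15011121671.80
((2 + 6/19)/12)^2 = 121/3249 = 0.04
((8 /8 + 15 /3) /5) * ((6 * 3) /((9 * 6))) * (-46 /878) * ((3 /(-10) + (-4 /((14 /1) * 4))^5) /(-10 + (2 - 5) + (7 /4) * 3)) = -18555043 /22872646300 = -0.00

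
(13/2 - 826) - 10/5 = -1643/2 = -821.50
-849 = -849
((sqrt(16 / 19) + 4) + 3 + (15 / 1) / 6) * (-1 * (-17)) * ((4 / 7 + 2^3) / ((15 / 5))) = 1360 * sqrt(19) / 133 + 3230 / 7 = 506.00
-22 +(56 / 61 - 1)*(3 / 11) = -14777 / 671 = -22.02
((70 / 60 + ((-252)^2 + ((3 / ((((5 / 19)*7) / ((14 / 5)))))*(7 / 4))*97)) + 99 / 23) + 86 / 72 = 1330693817 / 20700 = 64284.73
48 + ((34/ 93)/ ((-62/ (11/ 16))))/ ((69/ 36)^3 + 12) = 1517742852/ 31619783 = 48.00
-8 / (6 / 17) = -68 / 3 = -22.67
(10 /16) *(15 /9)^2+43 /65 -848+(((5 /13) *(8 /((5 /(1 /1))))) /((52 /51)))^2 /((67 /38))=-582385792661 /688891320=-845.40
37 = 37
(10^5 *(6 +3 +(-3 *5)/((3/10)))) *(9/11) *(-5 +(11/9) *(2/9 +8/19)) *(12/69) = 2458313.11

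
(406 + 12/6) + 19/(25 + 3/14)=144290/353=408.75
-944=-944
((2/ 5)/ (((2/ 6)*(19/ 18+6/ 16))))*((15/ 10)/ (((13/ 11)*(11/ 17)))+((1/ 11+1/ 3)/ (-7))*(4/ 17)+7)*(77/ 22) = 6577452/ 250393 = 26.27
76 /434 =38 /217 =0.18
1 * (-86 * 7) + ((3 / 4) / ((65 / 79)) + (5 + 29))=-567.09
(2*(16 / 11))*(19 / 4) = 152 / 11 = 13.82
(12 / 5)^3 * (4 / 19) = 6912 / 2375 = 2.91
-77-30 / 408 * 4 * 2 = -1319 / 17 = -77.59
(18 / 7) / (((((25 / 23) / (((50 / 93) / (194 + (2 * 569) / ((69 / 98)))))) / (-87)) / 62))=-1656828 / 437185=-3.79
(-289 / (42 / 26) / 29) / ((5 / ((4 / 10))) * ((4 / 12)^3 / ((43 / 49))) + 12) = -2907918 / 5905067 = -0.49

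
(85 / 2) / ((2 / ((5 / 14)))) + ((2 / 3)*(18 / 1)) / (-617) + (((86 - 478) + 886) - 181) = 11076329 / 34552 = 320.57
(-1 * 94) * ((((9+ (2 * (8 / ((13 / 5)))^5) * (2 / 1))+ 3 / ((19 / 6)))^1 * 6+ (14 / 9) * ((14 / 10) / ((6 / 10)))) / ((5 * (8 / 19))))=-2991099732104 / 10024911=-298366.71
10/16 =5/8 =0.62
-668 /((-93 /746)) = 498328 /93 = 5358.37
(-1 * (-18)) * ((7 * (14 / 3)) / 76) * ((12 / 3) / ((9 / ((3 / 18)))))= 98 / 171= 0.57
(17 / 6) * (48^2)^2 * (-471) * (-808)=5723937570816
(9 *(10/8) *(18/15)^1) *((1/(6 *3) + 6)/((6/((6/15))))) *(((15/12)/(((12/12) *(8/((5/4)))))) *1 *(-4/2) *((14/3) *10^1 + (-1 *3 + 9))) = -43055/384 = -112.12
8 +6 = 14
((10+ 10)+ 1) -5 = 16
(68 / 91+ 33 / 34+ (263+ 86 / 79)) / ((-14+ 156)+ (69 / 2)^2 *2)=64970007 / 616564585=0.11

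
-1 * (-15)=15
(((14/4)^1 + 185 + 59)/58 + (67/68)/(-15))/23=62141/340170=0.18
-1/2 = -0.50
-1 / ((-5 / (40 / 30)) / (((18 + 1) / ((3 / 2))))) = 3.38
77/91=11/13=0.85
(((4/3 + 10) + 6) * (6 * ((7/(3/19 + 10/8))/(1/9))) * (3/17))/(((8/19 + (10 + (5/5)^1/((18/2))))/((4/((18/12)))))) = 681198336/3276019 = 207.93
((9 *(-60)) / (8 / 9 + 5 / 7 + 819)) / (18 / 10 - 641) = 42525 / 41306702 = 0.00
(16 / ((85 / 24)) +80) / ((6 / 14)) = 50288 / 255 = 197.21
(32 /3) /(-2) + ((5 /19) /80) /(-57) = -92417 /17328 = -5.33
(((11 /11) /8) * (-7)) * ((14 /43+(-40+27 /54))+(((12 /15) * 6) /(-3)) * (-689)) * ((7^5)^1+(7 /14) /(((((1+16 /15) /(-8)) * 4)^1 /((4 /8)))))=-77553087997 /4960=-15635703.23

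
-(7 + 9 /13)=-100 /13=-7.69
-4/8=-1/2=-0.50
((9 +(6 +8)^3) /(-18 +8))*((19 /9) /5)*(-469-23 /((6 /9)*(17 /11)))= 174757687 /3060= 57110.36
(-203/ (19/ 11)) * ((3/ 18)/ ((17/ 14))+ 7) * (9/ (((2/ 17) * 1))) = -1219218/ 19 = -64169.37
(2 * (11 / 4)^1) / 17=11 / 34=0.32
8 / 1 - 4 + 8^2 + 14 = 82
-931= -931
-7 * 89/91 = -89/13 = -6.85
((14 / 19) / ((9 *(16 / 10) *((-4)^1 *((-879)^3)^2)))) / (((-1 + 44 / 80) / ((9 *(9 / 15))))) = 35 / 105164242377835724388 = 0.00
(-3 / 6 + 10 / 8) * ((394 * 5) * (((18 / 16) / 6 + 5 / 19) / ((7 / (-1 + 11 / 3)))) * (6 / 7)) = 217.42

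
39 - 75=-36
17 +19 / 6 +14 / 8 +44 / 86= 11573 / 516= 22.43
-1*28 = -28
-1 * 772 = -772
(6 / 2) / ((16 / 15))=45 / 16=2.81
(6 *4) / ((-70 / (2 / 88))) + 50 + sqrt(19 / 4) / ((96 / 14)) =7 *sqrt(19) / 96 + 19247 / 385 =50.31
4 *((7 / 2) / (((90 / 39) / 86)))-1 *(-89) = 9161 / 15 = 610.73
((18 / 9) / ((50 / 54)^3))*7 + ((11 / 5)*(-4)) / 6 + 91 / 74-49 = -109615861 / 3468750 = -31.60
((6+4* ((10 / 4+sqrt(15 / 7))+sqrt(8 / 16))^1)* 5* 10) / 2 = 50* sqrt(2)+100* sqrt(105) / 7+400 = 617.10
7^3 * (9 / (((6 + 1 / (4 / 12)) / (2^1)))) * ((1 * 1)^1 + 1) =1372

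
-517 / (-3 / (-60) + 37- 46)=10340 / 179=57.77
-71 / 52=-1.37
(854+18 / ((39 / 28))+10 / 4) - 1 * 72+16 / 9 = 187013 / 234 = 799.20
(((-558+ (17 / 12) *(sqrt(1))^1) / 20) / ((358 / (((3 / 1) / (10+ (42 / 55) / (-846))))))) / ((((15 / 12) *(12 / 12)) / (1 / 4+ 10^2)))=-4154010729 / 2220831520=-1.87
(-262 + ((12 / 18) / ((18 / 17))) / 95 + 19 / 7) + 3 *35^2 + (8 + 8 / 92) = 1413912817 / 412965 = 3423.81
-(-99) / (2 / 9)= 445.50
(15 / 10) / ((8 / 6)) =9 / 8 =1.12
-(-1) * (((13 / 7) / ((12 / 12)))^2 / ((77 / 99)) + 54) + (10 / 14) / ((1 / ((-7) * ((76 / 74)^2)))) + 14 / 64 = 802083993 / 15026144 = 53.38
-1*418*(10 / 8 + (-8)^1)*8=22572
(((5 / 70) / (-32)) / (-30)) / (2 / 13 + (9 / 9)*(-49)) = -13 / 8534400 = -0.00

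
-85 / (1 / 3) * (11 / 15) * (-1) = 187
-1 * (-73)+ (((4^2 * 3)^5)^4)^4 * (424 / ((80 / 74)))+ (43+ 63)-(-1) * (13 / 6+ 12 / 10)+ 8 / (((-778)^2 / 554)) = 562117410262678897701354043134204273102325389717633608549068056488757131417021739257459765059310589505837884118981094498042884541904785533102367 / 4539630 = 123824498970770502816607100000000000000000000000000000000000000000000000000000000000000000000000000000000000000000000000000000000000000000.00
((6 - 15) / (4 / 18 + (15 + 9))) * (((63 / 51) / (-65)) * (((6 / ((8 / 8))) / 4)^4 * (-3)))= -413343 / 3854240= -0.11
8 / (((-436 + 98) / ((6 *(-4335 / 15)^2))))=-2004504 / 169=-11860.97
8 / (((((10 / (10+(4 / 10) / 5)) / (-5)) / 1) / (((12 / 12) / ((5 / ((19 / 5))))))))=-19152 / 625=-30.64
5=5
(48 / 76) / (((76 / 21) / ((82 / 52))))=0.28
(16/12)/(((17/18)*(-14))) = -12/119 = -0.10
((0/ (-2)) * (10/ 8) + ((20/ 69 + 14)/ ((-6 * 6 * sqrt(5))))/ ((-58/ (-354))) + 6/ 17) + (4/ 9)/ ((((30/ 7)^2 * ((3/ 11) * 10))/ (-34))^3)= 20136440706301/ 94109343750000-1003 * sqrt(5)/ 2070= -0.87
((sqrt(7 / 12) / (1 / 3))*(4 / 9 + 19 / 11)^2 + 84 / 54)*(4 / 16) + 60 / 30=43 / 18 + 46225*sqrt(21) / 78408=5.09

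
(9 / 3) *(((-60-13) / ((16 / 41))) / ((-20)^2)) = -8979 / 6400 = -1.40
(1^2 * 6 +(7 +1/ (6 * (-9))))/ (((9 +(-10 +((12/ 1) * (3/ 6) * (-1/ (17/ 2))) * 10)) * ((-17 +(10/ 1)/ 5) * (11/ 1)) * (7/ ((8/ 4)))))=11917/ 4272345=0.00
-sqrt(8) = -2*sqrt(2) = -2.83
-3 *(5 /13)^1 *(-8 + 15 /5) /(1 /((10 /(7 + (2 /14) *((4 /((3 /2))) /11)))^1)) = 1386 /169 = 8.20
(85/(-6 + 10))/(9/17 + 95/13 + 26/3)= 56355/43768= 1.29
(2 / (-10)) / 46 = -0.00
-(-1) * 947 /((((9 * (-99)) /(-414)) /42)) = 609868 /33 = 18480.85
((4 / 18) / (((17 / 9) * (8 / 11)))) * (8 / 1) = 22 / 17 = 1.29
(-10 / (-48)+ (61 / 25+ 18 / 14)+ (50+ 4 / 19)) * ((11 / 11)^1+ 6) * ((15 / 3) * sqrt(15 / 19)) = 4320737 * sqrt(285) / 43320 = 1683.81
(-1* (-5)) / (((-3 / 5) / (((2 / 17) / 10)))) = -0.10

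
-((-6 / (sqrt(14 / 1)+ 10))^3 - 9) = 753903 / 79507 - 8478*sqrt(14) / 79507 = 9.08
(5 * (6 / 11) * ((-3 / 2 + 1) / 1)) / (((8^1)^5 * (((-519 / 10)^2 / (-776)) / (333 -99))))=472875 / 168560128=0.00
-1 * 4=-4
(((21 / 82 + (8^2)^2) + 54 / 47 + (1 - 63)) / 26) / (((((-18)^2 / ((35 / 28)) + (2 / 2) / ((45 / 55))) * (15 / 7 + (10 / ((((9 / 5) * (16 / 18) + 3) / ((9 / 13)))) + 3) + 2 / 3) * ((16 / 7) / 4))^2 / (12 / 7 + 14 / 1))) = 36772420065438432375 / 17863554084637349083136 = 0.00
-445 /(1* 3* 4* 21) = -445 /252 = -1.77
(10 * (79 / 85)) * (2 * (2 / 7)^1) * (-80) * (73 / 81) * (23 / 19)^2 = -1952475520 / 3479679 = -561.11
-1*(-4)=4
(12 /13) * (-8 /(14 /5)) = -240 /91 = -2.64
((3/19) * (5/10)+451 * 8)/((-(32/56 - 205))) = 959749/54378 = 17.65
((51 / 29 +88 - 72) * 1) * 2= 1030 / 29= 35.52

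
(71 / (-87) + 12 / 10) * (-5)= -167 / 87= -1.92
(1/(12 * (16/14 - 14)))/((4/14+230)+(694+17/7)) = -49/7005960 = -0.00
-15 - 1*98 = -113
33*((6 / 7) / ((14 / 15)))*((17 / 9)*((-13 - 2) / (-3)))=286.22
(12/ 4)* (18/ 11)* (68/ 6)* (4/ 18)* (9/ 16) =6.95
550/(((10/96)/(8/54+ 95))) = 4521440/9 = 502382.22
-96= -96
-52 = -52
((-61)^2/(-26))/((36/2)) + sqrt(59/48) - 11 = -8869/468 + sqrt(177)/12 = -17.84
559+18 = 577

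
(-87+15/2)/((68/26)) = -2067/68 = -30.40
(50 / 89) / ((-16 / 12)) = -75 / 178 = -0.42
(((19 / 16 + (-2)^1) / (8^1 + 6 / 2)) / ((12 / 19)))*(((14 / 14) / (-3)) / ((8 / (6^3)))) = 741 / 704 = 1.05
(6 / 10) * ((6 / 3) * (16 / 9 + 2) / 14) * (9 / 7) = 102 / 245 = 0.42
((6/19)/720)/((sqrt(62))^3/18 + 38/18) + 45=93 * sqrt(62)/45007960 + 106597797/2368840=45.00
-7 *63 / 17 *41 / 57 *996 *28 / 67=-168080976 / 21641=-7766.78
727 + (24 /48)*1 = 727.50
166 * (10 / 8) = 207.50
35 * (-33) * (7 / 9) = -2695 / 3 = -898.33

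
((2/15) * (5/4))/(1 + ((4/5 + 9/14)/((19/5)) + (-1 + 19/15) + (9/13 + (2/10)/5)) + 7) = 43225/2432359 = 0.02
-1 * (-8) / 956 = 2 / 239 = 0.01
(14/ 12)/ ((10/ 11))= 77/ 60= 1.28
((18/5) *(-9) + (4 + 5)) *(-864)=101088/5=20217.60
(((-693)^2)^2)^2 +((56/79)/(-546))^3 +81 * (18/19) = 29559329101797811842670730466626141/555685028379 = 53194395371827682204077.74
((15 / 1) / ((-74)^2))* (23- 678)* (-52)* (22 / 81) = 936650 / 36963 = 25.34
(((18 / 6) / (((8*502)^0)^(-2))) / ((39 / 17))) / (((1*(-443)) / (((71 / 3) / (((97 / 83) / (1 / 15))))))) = -100181 / 25138035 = -0.00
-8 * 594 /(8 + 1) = -528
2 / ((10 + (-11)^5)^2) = 2 / 25934203681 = 0.00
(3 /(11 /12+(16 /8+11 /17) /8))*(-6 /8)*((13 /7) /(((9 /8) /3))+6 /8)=-73287 /7126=-10.28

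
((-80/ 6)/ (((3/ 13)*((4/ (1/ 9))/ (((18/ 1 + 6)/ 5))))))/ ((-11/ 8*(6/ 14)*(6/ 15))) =29120/ 891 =32.68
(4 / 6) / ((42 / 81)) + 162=1143 / 7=163.29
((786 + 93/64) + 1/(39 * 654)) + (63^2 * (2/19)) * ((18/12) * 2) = 31648342775/15507648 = 2040.82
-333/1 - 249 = -582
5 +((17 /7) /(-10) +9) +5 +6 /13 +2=19309 /910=21.22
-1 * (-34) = 34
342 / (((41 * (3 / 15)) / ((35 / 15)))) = 97.32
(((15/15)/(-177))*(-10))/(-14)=-5/1239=-0.00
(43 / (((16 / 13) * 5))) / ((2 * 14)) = 559 / 2240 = 0.25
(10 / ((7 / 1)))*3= 30 / 7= 4.29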